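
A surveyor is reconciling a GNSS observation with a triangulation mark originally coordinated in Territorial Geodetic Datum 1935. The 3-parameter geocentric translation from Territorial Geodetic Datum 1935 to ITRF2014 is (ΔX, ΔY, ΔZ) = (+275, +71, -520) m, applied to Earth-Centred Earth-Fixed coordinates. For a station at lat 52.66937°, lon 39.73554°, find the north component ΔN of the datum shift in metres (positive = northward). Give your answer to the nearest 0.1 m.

ΔN = -519.6 m

At φ = 52.66937°, λ = 39.73554°: sin φ = 0.795149, cos φ = 0.606414, sin λ = 0.639245, cos λ = 0.769003.
ΔN = −sin φ cos λ·ΔX − sin φ sin λ·ΔY + cos φ·ΔZ = −(0.795149)(0.769003)(275) − (0.795149)(0.639245)(71) + (0.606414)(-520) = -519.58 m.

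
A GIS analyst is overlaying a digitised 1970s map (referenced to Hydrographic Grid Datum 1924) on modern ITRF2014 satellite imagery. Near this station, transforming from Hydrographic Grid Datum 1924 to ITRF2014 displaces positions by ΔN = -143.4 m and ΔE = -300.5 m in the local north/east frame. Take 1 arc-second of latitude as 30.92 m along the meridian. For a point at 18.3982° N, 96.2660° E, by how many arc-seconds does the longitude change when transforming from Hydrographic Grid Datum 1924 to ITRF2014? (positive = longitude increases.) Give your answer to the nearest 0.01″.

Δλ = -10.24″

At latitude 18.3982°, cos φ = 0.948886.
1″ of longitude at this latitude = 30.92 × cos φ = 29.3396 m, so Δλ = -300.5 / 29.3396 = -10.242″.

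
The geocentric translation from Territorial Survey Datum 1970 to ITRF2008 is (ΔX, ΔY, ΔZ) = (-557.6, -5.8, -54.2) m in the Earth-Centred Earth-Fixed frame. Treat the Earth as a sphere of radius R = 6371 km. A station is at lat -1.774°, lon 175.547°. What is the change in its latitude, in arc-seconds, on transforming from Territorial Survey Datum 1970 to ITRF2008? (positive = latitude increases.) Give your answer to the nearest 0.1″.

sin φ = -0.030957, cos φ = 0.999521, sin λ = 0.077641, cos λ = -0.996981.
North component: ΔN = −sin φ cos λ·ΔX − sin φ sin λ·ΔY + cos φ·ΔZ = −(-0.030957)(-0.996981)(-557.6) − (-0.030957)(0.077641)(-5.8) + (0.999521)(-54.2) = -36.98 m.
1° of latitude spans πR/180 = 111195 m, so Δφ = -36.98 / 111195 × 3600 = -1.197″.

Δφ = -1.2″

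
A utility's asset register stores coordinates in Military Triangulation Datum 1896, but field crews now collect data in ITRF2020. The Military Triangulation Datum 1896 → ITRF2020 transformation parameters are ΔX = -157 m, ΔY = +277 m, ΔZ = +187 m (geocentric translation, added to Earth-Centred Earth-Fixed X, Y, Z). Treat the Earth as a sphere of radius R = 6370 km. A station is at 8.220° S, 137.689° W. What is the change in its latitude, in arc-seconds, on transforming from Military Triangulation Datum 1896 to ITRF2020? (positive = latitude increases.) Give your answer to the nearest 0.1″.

Δφ = 5.7″

sin φ = -0.142974, cos φ = 0.989726, sin λ = -0.673155, cos λ = -0.739502.
North component: ΔN = −sin φ cos λ·ΔX − sin φ sin λ·ΔY + cos φ·ΔZ = −(-0.142974)(-0.739502)(-157) − (-0.142974)(-0.673155)(277) + (0.989726)(187) = 175.02 m.
1° of latitude spans πR/180 = 111177 m, so Δφ = 175.02 / 111177 × 3600 = 5.667″.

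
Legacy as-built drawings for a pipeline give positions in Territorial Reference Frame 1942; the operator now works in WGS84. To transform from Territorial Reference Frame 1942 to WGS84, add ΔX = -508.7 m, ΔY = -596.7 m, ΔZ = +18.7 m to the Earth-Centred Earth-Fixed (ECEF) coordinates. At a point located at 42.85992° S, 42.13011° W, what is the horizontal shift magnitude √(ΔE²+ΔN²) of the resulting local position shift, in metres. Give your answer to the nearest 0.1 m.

784.3 m

The local east axis at (φ, λ) is (−sin λ, cos λ, 0), so ΔE = −sin(-42.13011°)·(-508.7) + cos(-42.13011°)·(-596.7) = -783.77 m.
The local north axis is (−sin φ cos λ, −sin φ sin λ, cos φ), giving ΔN = -256.618 + 272.271 + 13.707 = 29.36 m.
Horizontal magnitude = √(ΔE² + ΔN²) = √((-783.77)² + 29.36²) = 784.32 m.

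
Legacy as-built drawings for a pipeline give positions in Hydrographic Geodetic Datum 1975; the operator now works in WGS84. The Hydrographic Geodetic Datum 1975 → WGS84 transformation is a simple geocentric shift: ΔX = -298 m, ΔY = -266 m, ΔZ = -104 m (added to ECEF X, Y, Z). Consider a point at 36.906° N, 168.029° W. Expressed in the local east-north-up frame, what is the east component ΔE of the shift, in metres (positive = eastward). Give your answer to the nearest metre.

The local east axis at (φ, λ) is (−sin λ, cos λ, 0), so ΔE = −sin(-168.029°)·(-298) + cos(-168.029°)·(-266) = 198.41 m.

ΔE = 198 m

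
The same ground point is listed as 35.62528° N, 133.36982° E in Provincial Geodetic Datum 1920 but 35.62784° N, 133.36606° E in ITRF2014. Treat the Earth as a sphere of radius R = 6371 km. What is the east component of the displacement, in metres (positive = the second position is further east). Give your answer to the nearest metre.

ΔE = -340 m

Δφ = 35.62784° − 35.62528° = +0.00256°; Δλ = 133.36606° − 133.36982° = -0.00376°.
1° along a meridian = πR/180 = 111195 m.
ΔN = Δφ × 111195 = 284.7 m; ΔE = Δλ × 111195 × cos(35.62528°) = -0.00376 × 111195 × 0.812844 = -339.8 m.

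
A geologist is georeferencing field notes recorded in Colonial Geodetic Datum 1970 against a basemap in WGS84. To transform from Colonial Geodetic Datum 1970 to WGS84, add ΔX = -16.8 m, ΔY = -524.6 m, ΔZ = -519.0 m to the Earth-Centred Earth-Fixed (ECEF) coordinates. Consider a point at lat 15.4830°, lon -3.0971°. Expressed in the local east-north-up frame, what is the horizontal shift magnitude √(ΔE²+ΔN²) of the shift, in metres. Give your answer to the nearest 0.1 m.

At φ = 15.4830°, λ = -3.0971°: sin φ = 0.266952, cos φ = 0.963710, sin λ = -0.054028, cos λ = 0.998539.
ΔE = −sin λ·ΔX + cos λ·ΔY = −(-0.054028)·(-16.8) + (0.998539)·(-524.6) = -524.74 m.
ΔN = −sin φ cos λ·ΔX − sin φ sin λ·ΔY + cos φ·ΔZ = −(0.266952)(0.998539)(-16.8) − (0.266952)(-0.054028)(-524.6) + (0.963710)(-519.0) = -503.25 m.
Horizontal magnitude = √(ΔE² + ΔN²) = √((-524.74)² + (-503.25)²) = 727.06 m.

727.1 m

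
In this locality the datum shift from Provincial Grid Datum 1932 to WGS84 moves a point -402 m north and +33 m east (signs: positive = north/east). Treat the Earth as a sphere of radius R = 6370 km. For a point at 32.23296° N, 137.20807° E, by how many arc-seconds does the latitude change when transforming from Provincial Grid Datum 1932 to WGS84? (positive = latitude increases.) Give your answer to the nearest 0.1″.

Δφ = -13.0″

On a sphere of radius R, 1 rad of latitude = R, so Δφ = ΔN / R = -402.0 / 6370000 = -6.3108e-05 rad = -13.017″.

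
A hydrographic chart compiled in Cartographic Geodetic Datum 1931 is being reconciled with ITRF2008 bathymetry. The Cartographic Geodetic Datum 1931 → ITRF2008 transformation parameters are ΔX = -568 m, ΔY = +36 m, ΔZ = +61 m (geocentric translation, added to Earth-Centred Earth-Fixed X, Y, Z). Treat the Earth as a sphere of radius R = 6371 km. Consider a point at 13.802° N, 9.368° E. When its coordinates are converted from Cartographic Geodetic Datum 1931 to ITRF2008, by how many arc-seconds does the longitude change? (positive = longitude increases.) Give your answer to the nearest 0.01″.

Δλ = 4.27″

sin φ = 0.238567, cos φ = 0.971126, sin λ = 0.162775, cos λ = 0.986663.
East component: ΔE = −sin λ·ΔX + cos λ·ΔY = −(0.162775)(-568) + (0.986663)(36) = 127.98 m.
1° of latitude spans πR/180 = 111195 m; at latitude φ, 1° of longitude spans that × cos φ = 107984.3 m, so Δλ = 127.98 / 107984.3 × 3600 = 4.266″.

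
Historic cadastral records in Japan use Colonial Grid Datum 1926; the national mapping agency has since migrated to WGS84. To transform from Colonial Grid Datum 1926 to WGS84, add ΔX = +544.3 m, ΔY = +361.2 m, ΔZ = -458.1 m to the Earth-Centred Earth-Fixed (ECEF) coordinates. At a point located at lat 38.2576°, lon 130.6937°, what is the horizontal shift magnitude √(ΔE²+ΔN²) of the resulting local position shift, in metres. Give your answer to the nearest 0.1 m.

The local east axis at (φ, λ) is (−sin λ, cos λ, 0), so ΔE = −sin(130.6937°)·544.3 + cos(130.6937°)·361.2 = -648.20 m.
The local north axis is (−sin φ cos λ, −sin φ sin λ, cos φ), giving ΔN = 219.748 − 169.576 − 359.716 = -309.54 m.
Horizontal magnitude = √(ΔE² + ΔN²) = √((-648.20)² + (-309.54)²) = 718.32 m.

718.3 m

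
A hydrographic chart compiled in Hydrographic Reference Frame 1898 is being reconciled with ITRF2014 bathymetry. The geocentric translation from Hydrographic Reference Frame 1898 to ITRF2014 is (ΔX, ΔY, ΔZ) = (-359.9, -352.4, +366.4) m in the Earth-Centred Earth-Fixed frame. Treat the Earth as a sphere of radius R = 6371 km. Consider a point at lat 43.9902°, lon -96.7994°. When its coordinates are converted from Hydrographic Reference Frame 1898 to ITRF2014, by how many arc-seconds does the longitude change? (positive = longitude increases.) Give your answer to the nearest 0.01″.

sin φ = 0.694535, cos φ = 0.719459, sin λ = -0.992967, cos λ = -0.118394.
East component: ΔE = −sin λ·ΔX + cos λ·ΔY = −(-0.992967)(-359.9) + (-0.118394)(-352.4) = -315.65 m.
1° of latitude spans πR/180 = 111195 m; at latitude φ, 1° of longitude spans that × cos φ = 80000.1 m, so Δλ = -315.65 / 80000.1 × 3600 = -14.204″.

Δλ = -14.20″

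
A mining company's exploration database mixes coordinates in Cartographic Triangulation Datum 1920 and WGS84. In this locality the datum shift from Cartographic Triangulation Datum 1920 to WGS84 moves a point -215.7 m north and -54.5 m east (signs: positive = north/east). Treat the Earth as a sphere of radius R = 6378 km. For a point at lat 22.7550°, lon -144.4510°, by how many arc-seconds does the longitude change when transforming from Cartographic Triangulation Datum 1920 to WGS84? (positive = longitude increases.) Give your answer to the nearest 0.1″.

At latitude 22.7550°, cos φ = 0.922167.
One radian of longitude at latitude φ spans R cos φ, so Δλ = ΔE / (R cos φ) = -54.5 / (6378000 × 0.922167) = -9.2662e-06 rad = -1.911″.

Δλ = -1.9″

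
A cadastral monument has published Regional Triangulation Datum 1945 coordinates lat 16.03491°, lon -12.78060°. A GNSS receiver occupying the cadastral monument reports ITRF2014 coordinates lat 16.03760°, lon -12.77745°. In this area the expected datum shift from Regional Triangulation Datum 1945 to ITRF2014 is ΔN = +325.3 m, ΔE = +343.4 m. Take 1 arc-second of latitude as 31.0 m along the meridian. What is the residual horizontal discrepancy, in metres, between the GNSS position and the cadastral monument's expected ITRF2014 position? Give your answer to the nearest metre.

Observed coordinate differences: Δφ = +0.00269°, Δλ = +0.00315°.
Converting to metres (1° lat = 111600 m, cos φ = 0.961094): observed ΔN = 300.2 m, observed ΔE = 337.9 m.
Subtracting the expected shift leaves a residual of 300.2 − (325.3) = -25.1 m north and 337.9 − (343.4) = -5.5 m east.
Residual distance = √((-25.1)² + (-5.5)²) = 25.7 m.

26 m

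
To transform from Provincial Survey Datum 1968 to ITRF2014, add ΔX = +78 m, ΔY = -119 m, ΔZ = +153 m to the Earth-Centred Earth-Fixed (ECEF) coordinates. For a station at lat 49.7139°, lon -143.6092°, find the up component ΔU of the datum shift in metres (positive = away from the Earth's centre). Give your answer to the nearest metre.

ΔU = 122 m

The local up (radial) axis is (cos φ cos λ, cos φ sin λ, sin φ), giving ΔU = -40.600 + 45.651 + 116.712 = 121.76 m.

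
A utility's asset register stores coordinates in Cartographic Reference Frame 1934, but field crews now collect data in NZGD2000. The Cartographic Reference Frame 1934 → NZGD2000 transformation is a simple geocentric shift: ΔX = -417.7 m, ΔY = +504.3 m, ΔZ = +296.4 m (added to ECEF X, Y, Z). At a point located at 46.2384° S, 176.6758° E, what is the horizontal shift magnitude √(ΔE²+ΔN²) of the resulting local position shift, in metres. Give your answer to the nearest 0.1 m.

The local east axis at (φ, λ) is (−sin λ, cos λ, 0), so ΔE = −sin(176.6758°)·(-417.7) + cos(176.6758°)·504.3 = -479.23 m.
The local north axis is (−sin φ cos λ, −sin φ sin λ, cos φ), giving ΔN = 301.165 + 21.119 + 205.008 = 527.29 m.
Horizontal magnitude = √(ΔE² + ΔN²) = √((-479.23)² + 527.29²) = 712.53 m.

712.5 m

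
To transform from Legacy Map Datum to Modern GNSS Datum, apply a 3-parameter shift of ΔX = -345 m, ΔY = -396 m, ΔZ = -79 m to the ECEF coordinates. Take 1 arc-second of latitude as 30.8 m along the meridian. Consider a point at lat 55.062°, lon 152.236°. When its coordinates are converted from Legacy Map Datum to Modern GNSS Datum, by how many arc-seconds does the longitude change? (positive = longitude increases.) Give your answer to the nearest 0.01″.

sin φ = 0.819772, cos φ = 0.572690, sin λ = 0.465831, cos λ = -0.884874.
East component: ΔE = −sin λ·ΔX + cos λ·ΔY = −(0.465831)(-345) + (-0.884874)(-396) = 511.12 m.
1° of latitude spans 3600 × 30.80 = 110880 m; at latitude φ, 1° of longitude spans that × cos φ = 63499.8 m, so Δλ = 511.12 / 63499.8 × 3600 = 28.977″.

Δλ = 28.98″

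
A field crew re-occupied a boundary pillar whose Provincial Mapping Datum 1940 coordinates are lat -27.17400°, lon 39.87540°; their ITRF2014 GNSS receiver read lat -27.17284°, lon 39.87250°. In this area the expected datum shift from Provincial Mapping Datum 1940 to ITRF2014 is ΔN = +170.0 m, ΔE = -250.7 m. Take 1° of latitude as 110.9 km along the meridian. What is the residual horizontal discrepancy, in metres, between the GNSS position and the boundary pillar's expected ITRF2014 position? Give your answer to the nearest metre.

54 m

Observed coordinate differences: Δφ = +0.00116°, Δλ = -0.00290°.
Converting to metres (1° lat = 110900 m, cos φ = 0.889624): observed ΔN = 128.6 m, observed ΔE = -286.1 m.
Subtracting the expected shift leaves a residual of 128.6 − (170.0) = -41.4 m north and -286.1 − (-250.7) = -35.4 m east.
Residual distance = √((-41.4)² + (-35.4)²) = 54.4 m.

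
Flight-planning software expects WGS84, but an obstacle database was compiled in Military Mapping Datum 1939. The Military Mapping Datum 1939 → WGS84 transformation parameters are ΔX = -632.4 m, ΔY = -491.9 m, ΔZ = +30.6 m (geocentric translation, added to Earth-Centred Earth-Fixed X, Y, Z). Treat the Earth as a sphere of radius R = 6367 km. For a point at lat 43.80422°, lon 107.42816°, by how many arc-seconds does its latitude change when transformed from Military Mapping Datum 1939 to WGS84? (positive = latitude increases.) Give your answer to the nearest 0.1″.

sin φ = 0.692196, cos φ = 0.721709, sin λ = 0.954093, cos λ = -0.299510.
North component: ΔN = −sin φ cos λ·ΔX − sin φ sin λ·ΔY + cos φ·ΔZ = −(0.692196)(-0.299510)(-632.4) − (0.692196)(0.954093)(-491.9) + (0.721709)(30.6) = 215.84 m.
1° of latitude spans πR/180 = 111125 m, so Δφ = 215.84 / 111125 × 3600 = 6.992″.

Δφ = 7.0″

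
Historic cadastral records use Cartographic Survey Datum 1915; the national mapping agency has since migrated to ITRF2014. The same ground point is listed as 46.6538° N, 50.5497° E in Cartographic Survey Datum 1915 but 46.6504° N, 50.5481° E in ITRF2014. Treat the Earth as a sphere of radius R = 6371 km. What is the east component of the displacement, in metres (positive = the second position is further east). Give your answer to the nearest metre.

Δφ = 46.6504° − 46.6538° = -0.0034°; Δλ = 50.5481° − 50.5497° = -0.0016°.
1° along a meridian = πR/180 = 111195 m.
ΔN = Δφ × 111195 = -378.1 m; ΔE = Δλ × 111195 × cos(46.6538°) = -0.0016 × 111195 × 0.686405 = -122.1 m.

ΔE = -122 m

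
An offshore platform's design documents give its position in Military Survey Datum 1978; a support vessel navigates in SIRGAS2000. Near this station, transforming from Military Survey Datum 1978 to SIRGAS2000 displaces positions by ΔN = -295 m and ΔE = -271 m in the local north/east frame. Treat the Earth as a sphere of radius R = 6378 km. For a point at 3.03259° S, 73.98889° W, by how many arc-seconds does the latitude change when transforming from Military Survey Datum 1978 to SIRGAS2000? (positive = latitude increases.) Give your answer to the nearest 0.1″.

Δφ = -9.5″

On a sphere of radius R, 1 rad of latitude = R, so Δφ = ΔN / R = -295.0 / 6378000 = -4.6253e-05 rad = -9.540″.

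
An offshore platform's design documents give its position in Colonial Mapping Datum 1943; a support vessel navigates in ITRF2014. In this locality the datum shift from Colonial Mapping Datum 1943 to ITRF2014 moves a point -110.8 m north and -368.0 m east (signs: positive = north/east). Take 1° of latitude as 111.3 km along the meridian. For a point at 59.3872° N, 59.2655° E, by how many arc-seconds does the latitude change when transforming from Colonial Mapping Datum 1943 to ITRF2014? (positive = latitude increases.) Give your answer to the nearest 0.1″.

Δφ = -3.6″

1° of latitude = 111.3 km, so Δφ = -110.8 / 111300 = -0.0009955° = -3.584″.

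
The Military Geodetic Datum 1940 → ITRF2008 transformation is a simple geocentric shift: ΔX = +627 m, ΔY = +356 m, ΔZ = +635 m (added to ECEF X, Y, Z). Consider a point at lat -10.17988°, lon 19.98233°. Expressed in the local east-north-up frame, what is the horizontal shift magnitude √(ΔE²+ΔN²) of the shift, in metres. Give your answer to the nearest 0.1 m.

The local east axis at (φ, λ) is (−sin λ, cos λ, 0), so ΔE = −sin(19.98233°)·627 + cos(19.98233°)·356 = 120.30 m.
The local north axis is (−sin φ cos λ, −sin φ sin λ, cos φ), giving ΔN = 104.144 + 21.501 + 625.004 = 750.65 m.
Horizontal magnitude = √(ΔE² + ΔN²) = √(120.30² + 750.65²) = 760.23 m.

760.2 m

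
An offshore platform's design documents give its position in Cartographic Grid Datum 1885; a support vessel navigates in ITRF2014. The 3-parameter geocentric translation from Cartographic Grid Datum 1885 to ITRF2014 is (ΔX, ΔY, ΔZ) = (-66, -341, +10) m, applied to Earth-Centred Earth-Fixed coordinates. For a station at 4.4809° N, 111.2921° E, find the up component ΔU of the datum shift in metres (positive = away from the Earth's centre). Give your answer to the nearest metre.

ΔU = -292 m

At φ = 4.4809°, λ = 111.2921°: sin φ = 0.078127, cos φ = 0.996943, sin λ = 0.931741, cos λ = -0.363123.
ΔU = cos φ cos λ·ΔX + cos φ sin λ·ΔY + sin φ·ΔZ = (0.996943)(-0.363123)(-66) + (0.996943)(0.931741)(-341) + (0.078127)(10) = -292.08 m.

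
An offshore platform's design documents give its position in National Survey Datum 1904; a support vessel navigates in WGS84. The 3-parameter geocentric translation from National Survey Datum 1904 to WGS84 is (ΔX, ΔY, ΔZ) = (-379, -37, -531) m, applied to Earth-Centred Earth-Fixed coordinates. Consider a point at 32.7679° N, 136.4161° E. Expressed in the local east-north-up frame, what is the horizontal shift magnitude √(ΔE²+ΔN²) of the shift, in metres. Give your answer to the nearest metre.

The local east axis at (φ, λ) is (−sin λ, cos λ, 0), so ΔE = −sin(136.4161°)·(-379) + cos(136.4161°)·(-37) = 288.09 m.
The local north axis is (−sin φ cos λ, −sin φ sin λ, cos φ), giving ΔN = -148.588 + 13.806 − 446.502 = -581.28 m.
Horizontal magnitude = √(ΔE² + ΔN²) = √(288.09² + (-581.28)²) = 648.76 m.

649 m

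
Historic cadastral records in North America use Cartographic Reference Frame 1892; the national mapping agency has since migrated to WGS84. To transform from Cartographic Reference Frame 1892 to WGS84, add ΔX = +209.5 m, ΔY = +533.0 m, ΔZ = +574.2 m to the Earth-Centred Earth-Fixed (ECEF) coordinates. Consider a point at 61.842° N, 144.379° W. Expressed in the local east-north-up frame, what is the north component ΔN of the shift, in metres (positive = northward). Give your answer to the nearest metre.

At φ = 61.842°, λ = -144.379°: sin φ = 0.881650, cos φ = 0.471905, sin λ = -0.582421, cos λ = -0.812887.
ΔN = −sin φ cos λ·ΔX − sin φ sin λ·ΔY + cos φ·ΔZ = −(0.881650)(-0.812887)(209.5) − (0.881650)(-0.582421)(533.0) + (0.471905)(574.2) = 694.80 m.

ΔN = 695 m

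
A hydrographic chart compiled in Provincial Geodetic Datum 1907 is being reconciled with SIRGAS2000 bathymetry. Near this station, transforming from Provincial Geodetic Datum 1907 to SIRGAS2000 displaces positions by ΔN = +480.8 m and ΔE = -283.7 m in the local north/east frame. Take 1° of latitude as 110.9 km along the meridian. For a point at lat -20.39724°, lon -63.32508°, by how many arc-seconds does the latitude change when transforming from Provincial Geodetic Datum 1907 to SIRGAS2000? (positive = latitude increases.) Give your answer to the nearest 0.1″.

Δφ = 15.6″

1° of latitude = 110.9 km, so Δφ = 480.8 / 110900 = 0.0043354° = 15.608″.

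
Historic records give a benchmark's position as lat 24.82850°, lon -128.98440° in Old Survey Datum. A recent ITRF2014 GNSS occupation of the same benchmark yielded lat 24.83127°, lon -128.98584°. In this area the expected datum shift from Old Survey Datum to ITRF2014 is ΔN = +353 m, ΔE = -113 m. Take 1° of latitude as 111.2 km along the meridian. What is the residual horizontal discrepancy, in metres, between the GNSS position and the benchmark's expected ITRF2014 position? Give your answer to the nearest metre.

Observed coordinate differences: Δφ = +0.00277°, Δλ = -0.00144°.
Converting to metres (1° lat = 111200 m, cos φ = 0.907569): observed ΔN = 308.0 m, observed ΔE = -145.3 m.
Subtracting the expected shift leaves a residual of 308.0 − (353) = -45.0 m north and -145.3 − (-113) = -32.3 m east.
Residual distance = √((-45.0)² + (-32.3)²) = 55.4 m.

55 m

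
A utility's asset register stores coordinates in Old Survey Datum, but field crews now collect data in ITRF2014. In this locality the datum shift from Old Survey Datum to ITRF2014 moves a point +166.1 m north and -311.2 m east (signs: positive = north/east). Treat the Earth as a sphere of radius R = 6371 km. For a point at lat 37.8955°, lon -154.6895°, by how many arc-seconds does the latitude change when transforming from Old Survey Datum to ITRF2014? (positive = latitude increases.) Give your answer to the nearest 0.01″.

Δφ = 5.38″

On a sphere of radius R, 1 rad of latitude = R, so Δφ = ΔN / R = 166.1 / 6371000 = 2.6071e-05 rad = 5.378″.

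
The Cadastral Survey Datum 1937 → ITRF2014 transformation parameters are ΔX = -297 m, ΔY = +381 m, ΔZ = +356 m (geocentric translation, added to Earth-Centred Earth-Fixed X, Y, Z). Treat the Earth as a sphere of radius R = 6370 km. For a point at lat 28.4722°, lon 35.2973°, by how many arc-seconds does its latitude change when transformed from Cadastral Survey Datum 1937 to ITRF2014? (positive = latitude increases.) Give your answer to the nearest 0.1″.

Δφ = 10.5″

sin φ = 0.476732, cos φ = 0.879049, sin λ = 0.577819, cos λ = 0.816165.
North component: ΔN = −sin φ cos λ·ΔX − sin φ sin λ·ΔY + cos φ·ΔZ = −(0.476732)(0.816165)(-297) − (0.476732)(0.577819)(381) + (0.879049)(356) = 323.55 m.
1° of latitude spans πR/180 = 111177 m, so Δφ = 323.55 / 111177 × 3600 = 10.477″.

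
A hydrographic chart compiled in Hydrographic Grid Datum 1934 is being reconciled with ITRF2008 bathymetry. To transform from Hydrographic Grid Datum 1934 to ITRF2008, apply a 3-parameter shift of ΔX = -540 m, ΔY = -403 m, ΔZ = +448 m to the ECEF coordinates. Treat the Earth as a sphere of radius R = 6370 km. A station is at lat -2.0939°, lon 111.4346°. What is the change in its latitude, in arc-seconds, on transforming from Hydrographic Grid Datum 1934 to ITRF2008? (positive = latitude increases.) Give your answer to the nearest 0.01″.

sin φ = -0.036537, cos φ = 0.999332, sin λ = 0.930835, cos λ = -0.365439.
North component: ΔN = −sin φ cos λ·ΔX − sin φ sin λ·ΔY + cos φ·ΔZ = −(-0.036537)(-0.365439)(-540) − (-0.036537)(0.930835)(-403) + (0.999332)(448) = 441.20 m.
1° of latitude spans πR/180 = 111177 m, so Δφ = 441.20 / 111177 × 3600 = 14.287″.

Δφ = 14.29″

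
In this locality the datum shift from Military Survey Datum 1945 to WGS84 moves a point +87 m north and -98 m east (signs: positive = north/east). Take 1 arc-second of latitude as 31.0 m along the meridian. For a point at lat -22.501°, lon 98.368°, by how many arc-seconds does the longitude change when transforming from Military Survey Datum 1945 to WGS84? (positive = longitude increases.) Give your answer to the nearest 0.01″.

At latitude -22.501°, cos φ = 0.923873.
1″ of longitude at this latitude = 31.00 × cos φ = 28.6401 m, so Δλ = -98.0 / 28.6401 = -3.422″.

Δλ = -3.42″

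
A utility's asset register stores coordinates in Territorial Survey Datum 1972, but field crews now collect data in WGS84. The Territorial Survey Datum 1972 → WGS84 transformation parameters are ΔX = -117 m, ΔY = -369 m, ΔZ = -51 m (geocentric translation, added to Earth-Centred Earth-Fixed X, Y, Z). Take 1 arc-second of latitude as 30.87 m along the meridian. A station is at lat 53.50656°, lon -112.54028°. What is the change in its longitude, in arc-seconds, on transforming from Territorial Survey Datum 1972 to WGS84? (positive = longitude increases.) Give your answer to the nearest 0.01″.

Δλ = 1.82″

sin φ = 0.803925, cos φ = 0.594731, sin λ = -0.923610, cos λ = -0.383333.
East component: ΔE = −sin λ·ΔX + cos λ·ΔY = −(-0.923610)(-117) + (-0.383333)(-369) = 33.39 m.
1° of latitude spans 3600 × 30.87 = 111132 m; at latitude φ, 1° of longitude spans that × cos φ = 66093.6 m, so Δλ = 33.39 / 66093.6 × 3600 = 1.819″.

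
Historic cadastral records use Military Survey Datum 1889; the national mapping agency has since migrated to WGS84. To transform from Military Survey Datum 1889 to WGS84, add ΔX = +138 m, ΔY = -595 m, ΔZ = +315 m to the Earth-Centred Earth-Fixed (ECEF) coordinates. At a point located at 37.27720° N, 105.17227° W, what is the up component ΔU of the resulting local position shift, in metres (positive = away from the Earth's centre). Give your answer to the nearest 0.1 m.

At φ = 37.27720°, λ = -105.17227°: sin φ = 0.605672, cos φ = 0.795715, sin λ = -0.965143, cos λ = -0.261722.
ΔU = cos φ cos λ·ΔX + cos φ sin λ·ΔY + sin φ·ΔZ = (0.795715)(-0.261722)(138) + (0.795715)(-0.965143)(-595) + (0.605672)(315) = 618.99 m.

ΔU = 619.0 m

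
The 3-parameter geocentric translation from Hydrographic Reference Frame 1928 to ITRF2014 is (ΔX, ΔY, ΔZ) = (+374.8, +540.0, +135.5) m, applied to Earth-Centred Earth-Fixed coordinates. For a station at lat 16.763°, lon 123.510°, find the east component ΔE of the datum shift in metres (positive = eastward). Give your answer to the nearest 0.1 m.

ΔE = -610.6 m

At φ = 16.763°, λ = 123.510°: sin φ = 0.288414, cos φ = 0.957506, sin λ = 0.833789, cos λ = -0.552083.
ΔE = −sin λ·ΔX + cos λ·ΔY = −(0.833789)·(374.8) + (-0.552083)·(540.0) = -610.63 m.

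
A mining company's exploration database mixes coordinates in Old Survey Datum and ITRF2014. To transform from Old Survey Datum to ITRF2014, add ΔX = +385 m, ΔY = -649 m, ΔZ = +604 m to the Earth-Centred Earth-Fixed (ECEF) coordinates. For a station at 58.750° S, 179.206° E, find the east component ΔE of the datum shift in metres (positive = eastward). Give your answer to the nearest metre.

ΔE = 644 m

The local east axis at (φ, λ) is (−sin λ, cos λ, 0), so ΔE = −sin(179.206°)·385 + cos(179.206°)·(-649) = 643.60 m.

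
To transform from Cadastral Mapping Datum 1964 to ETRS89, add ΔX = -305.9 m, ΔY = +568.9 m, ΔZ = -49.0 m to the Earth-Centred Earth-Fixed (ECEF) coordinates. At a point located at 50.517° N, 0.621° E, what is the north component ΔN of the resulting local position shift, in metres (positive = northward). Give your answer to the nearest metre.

ΔN = 200 m

The local north axis is (−sin φ cos λ, −sin φ sin λ, cos φ), giving ΔN = 236.084 − 4.759 − 31.157 = 200.17 m.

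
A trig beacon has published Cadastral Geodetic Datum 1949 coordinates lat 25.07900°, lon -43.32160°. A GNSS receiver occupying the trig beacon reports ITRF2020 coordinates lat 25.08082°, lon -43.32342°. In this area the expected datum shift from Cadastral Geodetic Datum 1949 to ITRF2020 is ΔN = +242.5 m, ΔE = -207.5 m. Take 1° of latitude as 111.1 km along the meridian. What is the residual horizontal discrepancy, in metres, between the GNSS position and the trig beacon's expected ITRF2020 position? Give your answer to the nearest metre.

Observed coordinate differences: Δφ = +0.00182°, Δλ = -0.00182°.
Converting to metres (1° lat = 111100 m, cos φ = 0.905724): observed ΔN = 202.2 m, observed ΔE = -183.1 m.
Subtracting the expected shift leaves a residual of 202.2 − (242.5) = -40.3 m north and -183.1 − (-207.5) = 24.4 m east.
Residual distance = √((-40.3)² + 24.4²) = 47.1 m.

47 m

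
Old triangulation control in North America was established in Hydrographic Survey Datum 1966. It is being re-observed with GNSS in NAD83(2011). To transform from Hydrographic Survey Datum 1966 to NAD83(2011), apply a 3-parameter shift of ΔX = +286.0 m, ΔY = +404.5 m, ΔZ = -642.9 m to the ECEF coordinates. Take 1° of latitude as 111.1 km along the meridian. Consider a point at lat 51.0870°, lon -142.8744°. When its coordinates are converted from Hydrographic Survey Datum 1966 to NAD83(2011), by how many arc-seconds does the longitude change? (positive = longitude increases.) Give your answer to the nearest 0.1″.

Δλ = -7.7″

sin φ = 0.778101, cos φ = 0.628140, sin λ = -0.603564, cos λ = -0.797314.
East component: ΔE = −sin λ·ΔX + cos λ·ΔY = −(-0.603564)(286.0) + (-0.797314)(404.5) = -149.89 m.
1° of latitude spans 111100 m; at latitude φ, 1° of longitude spans that × cos φ = 69786.3 m, so Δλ = -149.89 / 69786.3 × 3600 = -7.732″.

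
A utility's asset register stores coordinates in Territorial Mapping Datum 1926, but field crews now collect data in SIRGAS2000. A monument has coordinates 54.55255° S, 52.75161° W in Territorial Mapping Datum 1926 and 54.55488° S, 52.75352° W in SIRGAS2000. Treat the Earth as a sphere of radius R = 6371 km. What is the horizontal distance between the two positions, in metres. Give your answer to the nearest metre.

287 m

Δφ = -54.55488° − -54.55255° = -0.00233°; Δλ = -52.75352° − -52.75161° = -0.00191°.
1° along a meridian = πR/180 = 111195 m.
ΔN = Δφ × 111195 = -259.1 m; ΔE = Δλ × 111195 × cos(-54.55255°) = -0.00191 × 111195 × 0.579956 = -123.2 m.
Distance = √(ΔE² + ΔN²) = √((-123.2)² + (-259.1)²) = 286.9 m.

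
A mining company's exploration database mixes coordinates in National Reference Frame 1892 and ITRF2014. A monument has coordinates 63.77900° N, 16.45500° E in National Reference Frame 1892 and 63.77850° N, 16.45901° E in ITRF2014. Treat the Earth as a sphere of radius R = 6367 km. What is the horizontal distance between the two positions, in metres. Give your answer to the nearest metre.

205 m

Δφ = 63.77850° − 63.77900° = -0.00050°; Δλ = 16.45901° − 16.45500° = +0.00401°.
1° along a meridian = πR/180 = 111125 m.
ΔN = Δφ × 111125 = -55.6 m; ΔE = Δλ × 111125 × cos(63.77900°) = +0.00401 × 111125 × 0.441835 = 196.9 m.
Distance = √(ΔE² + ΔN²) = √(196.9² + (-55.6)²) = 204.6 m.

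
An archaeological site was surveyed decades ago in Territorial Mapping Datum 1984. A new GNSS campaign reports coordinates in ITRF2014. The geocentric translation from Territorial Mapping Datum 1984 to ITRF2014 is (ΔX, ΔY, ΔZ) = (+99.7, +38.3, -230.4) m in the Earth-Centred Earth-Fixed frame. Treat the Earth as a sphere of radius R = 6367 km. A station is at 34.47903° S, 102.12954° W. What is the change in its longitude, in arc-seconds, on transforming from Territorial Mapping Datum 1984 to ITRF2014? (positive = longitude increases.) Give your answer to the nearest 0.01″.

Δλ = 3.51″

sin φ = -0.566105, cos φ = 0.824333, sin λ = -0.977675, cos λ = -0.210123.
East component: ΔE = −sin λ·ΔX + cos λ·ΔY = −(-0.977675)(99.7) + (-0.210123)(38.3) = 89.43 m.
1° of latitude spans πR/180 = 111125 m; at latitude φ, 1° of longitude spans that × cos φ = 91604.1 m, so Δλ = 89.43 / 91604.1 × 3600 = 3.514″.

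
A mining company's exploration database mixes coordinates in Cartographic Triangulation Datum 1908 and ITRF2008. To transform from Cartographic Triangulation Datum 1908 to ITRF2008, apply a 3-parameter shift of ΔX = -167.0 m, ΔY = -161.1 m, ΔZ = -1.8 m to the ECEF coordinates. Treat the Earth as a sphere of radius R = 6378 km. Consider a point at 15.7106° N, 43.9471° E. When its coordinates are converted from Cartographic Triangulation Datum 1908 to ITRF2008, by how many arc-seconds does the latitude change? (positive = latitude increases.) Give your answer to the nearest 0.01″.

sin φ = 0.270779, cos φ = 0.962642, sin λ = 0.693994, cos λ = 0.719981.
North component: ΔN = −sin φ cos λ·ΔX − sin φ sin λ·ΔY + cos φ·ΔZ = −(0.270779)(0.719981)(-167.0) − (0.270779)(0.693994)(-161.1) + (0.962642)(-1.8) = 61.10 m.
1° of latitude spans πR/180 = 111317 m, so Δφ = 61.10 / 111317 × 3600 = 1.976″.

Δφ = 1.98″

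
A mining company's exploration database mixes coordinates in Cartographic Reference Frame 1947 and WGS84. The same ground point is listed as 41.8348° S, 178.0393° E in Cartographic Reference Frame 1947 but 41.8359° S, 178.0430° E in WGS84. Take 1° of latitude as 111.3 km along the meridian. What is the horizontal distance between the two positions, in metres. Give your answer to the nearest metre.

Δφ = -41.8359° − -41.8348° = -0.0011°; Δλ = 178.0430° − 178.0393° = +0.0037°.
ΔN = Δφ × 111300 = -122.4 m; ΔE = Δλ × 111300 × cos(-41.8348°) = +0.0037 × 111300 × 0.745071 = 306.8 m.
Distance = √(ΔE² + ΔN²) = √(306.8² + (-122.4)²) = 330.4 m.

330 m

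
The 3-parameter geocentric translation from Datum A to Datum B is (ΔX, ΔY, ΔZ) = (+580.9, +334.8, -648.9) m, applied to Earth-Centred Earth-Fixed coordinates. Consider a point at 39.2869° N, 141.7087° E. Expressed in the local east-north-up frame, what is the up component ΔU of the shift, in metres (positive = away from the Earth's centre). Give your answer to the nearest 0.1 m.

The local up (radial) axis is (cos φ cos λ, cos φ sin λ, sin φ), giving ΔU = -352.884 + 160.573 − 410.886 = -603.20 m.

ΔU = -603.2 m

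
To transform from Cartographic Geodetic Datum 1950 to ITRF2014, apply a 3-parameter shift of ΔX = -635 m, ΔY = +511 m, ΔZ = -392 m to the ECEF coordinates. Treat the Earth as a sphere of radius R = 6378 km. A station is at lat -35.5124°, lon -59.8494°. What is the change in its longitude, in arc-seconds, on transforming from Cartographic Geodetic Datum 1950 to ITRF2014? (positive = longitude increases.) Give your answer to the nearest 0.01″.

Δλ = -11.62″

sin φ = -0.580879, cos φ = 0.813990, sin λ = -0.864708, cos λ = 0.502275.
East component: ΔE = −sin λ·ΔX + cos λ·ΔY = −(-0.864708)(-635) + (0.502275)(511) = -292.43 m.
1° of latitude spans πR/180 = 111317 m; at latitude φ, 1° of longitude spans that × cos φ = 90611.0 m, so Δλ = -292.43 / 90611.0 × 3600 = -11.618″.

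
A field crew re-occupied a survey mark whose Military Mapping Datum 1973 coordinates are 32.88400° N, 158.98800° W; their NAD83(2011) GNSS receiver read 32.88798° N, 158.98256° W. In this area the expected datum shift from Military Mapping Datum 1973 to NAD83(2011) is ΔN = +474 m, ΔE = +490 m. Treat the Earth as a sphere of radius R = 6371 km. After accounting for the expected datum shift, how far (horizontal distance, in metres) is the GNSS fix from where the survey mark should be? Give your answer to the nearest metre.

Observed coordinate differences: Δφ = +0.00398°, Δλ = +0.00544°.
Converting to metres (1° lat = 111195 m, cos φ = 0.839772): observed ΔN = 442.6 m, observed ΔE = 508.0 m.
Subtracting the expected shift leaves a residual of 442.6 − (474) = -31.4 m north and 508.0 − (490) = 18.0 m east.
Residual distance = √((-31.4)² + 18.0²) = 36.2 m.

36 m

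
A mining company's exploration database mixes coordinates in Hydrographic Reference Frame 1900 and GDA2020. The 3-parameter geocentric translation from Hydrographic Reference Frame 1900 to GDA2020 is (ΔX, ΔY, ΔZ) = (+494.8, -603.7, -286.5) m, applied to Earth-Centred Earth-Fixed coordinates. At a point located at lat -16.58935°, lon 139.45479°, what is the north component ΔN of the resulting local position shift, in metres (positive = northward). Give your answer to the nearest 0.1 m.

At φ = -16.58935°, λ = 139.45479°: sin φ = -0.285510, cos φ = 0.958376, sin λ = 0.650048, cos λ = -0.759893.
ΔN = −sin φ cos λ·ΔX − sin φ sin λ·ΔY + cos φ·ΔZ = −(-0.285510)(-0.759893)(494.8) − (-0.285510)(0.650048)(-603.7) + (0.958376)(-286.5) = -493.97 m.

ΔN = -494.0 m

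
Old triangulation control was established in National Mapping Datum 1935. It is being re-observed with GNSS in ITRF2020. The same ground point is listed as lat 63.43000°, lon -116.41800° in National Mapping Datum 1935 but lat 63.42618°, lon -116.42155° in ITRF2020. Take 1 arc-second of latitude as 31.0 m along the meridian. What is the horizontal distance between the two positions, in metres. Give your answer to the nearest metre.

462 m

Δφ = 63.42618° − 63.43000° = -0.00382°; Δλ = -116.42155° − -116.41800° = -0.00355°.
1° of latitude = 3600 × 31.00 = 111600 m.
ΔN = Δφ × 111600 = -426.3 m; ΔE = Δλ × 111600 × cos(63.43000°) = -0.00355 × 111600 × 0.447291 = -177.2 m.
Distance = √(ΔE² + ΔN²) = √((-177.2)² + (-426.3)²) = 461.7 m.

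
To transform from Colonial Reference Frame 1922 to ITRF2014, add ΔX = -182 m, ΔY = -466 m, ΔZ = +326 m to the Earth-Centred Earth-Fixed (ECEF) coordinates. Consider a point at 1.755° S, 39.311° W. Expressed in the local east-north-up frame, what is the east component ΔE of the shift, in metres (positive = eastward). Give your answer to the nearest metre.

The local east axis at (φ, λ) is (−sin λ, cos λ, 0), so ΔE = −sin(-39.311°)·(-182) + cos(-39.311°)·(-466) = -475.86 m.

ΔE = -476 m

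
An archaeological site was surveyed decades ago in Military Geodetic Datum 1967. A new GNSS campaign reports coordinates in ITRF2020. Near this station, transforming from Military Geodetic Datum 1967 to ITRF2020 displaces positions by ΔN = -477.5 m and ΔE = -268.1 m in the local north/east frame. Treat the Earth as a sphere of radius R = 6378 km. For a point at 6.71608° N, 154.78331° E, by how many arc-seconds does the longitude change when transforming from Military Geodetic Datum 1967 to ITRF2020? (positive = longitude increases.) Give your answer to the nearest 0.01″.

At latitude 6.71608°, cos φ = 0.993138.
One radian of longitude at latitude φ spans R cos φ, so Δλ = ΔE / (R cos φ) = -268.1 / (6378000 × 0.993138) = -4.2326e-05 rad = -8.730″.

Δλ = -8.73″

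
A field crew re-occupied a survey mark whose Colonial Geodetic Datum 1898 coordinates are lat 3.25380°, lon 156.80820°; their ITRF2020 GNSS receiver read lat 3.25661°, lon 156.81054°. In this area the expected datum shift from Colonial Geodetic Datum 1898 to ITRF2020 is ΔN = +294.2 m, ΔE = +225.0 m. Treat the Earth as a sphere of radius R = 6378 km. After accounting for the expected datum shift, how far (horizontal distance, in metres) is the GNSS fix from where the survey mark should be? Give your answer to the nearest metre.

40 m

Observed coordinate differences: Δφ = +0.00281°, Δλ = +0.00234°.
Converting to metres (1° lat = 111317 m, cos φ = 0.998388): observed ΔN = 312.8 m, observed ΔE = 260.1 m.
Subtracting the expected shift leaves a residual of 312.8 − (294.2) = 18.6 m north and 260.1 − (225.0) = 35.1 m east.
Residual distance = √(18.6² + 35.1²) = 39.7 m.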